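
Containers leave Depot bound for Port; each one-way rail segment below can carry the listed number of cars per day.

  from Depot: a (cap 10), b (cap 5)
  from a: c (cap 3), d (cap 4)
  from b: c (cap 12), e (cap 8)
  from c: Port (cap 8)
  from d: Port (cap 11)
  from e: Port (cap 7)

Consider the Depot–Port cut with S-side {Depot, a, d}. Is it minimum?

Given cut capacity: 5 + 3 + 11 = 19.
Augment Depot→a→c→Port: bottleneck 3, flow now 3.
Augment Depot→a→d→Port: bottleneck 4, flow now 7.
Augment Depot→b→c→Port: bottleneck 5, flow now 12.
No augmenting path remains; maximum flow = 12.
In the residual graph, reachable from Depot: {Depot, a}.
Min-cut edges: Depot→b (5), a→c (3), a→d (4); capacity 5 + 3 + 4 = 12.
Cut capacity 19 exceeds the max flow 12, so it is not minimum.

No — its capacity is 19, but the minimum cut has capacity 12.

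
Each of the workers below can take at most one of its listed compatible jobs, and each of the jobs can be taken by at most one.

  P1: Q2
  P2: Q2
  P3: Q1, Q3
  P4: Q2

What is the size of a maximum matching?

2

Unit-capacity flow: source→left, listed edges, right→sink; max matching = max flow.
Augmenting path P1→Q2 (+1); matched 1.
Augmenting path P3→Q1 (+1); matched 2.
No augmenting path remains; maximum matching = 2.
König certificate: {P3, Q2} is a vertex cover of size 2 (every listed pair touches it), so no matching can be larger.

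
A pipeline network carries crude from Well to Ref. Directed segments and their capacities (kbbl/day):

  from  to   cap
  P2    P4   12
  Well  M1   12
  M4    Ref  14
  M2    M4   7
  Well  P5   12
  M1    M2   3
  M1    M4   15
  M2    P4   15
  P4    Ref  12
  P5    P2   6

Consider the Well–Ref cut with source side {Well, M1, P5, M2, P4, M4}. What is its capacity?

32

Edges leaving {Well, M1, P5, M2, P4, M4}: P5→P2 (6), P4→Ref (12), M4→Ref (14).
Cut capacity = 6 + 12 + 14 = 32.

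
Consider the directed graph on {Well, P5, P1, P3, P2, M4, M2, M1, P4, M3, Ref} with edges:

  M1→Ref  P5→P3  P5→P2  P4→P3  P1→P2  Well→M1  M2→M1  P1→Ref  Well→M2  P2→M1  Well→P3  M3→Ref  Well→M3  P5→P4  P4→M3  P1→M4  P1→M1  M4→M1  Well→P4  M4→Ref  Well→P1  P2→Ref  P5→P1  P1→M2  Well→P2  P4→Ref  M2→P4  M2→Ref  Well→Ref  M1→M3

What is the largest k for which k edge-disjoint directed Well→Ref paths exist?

7

Assign every edge capacity 1; by Menger, the answer equals the max flow.
Path Well→Ref (+1); total 1.
Path Well→P1→Ref (+1); total 2.
Path Well→P2→Ref (+1); total 3.
Path Well→M2→Ref (+1); total 4.
Path Well→M1→Ref (+1); total 5.
Path Well→P4→Ref (+1); total 6.
Path Well→M3→Ref (+1); total 7.
No residual Well→Ref path; max flow = 7.
Certifying cut of size 7: {Well→M1, Well→M2, Well→M3, Well→P1, Well→P2, Well→P4, Well→Ref}.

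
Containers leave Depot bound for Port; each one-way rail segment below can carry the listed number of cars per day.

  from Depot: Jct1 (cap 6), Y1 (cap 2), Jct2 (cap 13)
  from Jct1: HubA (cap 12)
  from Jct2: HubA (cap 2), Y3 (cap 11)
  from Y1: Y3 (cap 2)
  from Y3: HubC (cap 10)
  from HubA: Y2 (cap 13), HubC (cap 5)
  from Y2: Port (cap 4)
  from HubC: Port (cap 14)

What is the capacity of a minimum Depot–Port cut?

18

Augment Depot→Jct1→HubA→Y2→Port: bottleneck 4, flow now 4.
Augment Depot→Jct1→HubA→HubC→Port: bottleneck 2, flow now 6.
Augment Depot→Jct2→Y3→HubC→Port: bottleneck 10, flow now 16.
Augment Depot→Jct2→HubA→HubC→Port: bottleneck 2, flow now 18.
No augmenting path remains; maximum flow = 18.
By max-flow min-cut, the minimum cut capacity equals the max flow.
In the residual graph, reachable from Depot: {Depot, Jct2, Y1, Y3}.
Min-cut edges: Depot→Jct1 (6), Jct2→HubA (2), Y3→HubC (10); capacity 6 + 2 + 10 = 18.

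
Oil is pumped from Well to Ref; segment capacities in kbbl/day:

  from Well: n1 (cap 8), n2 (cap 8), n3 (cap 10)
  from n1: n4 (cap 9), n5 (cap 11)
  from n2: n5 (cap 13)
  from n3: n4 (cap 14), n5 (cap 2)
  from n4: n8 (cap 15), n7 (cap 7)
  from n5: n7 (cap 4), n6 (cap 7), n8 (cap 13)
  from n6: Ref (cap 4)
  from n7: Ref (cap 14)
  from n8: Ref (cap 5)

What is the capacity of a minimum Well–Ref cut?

Augment Well→n1→n4→n7→Ref: bottleneck 7, flow now 7.
Augment Well→n1→n4→n8→Ref: bottleneck 1, flow now 8.
Augment Well→n2→n5→n6→Ref: bottleneck 4, flow now 12.
Augment Well→n2→n5→n7→Ref: bottleneck 4, flow now 16.
Augment Well→n3→n4→n8→Ref: bottleneck 4, flow now 20.
No augmenting path remains; maximum flow = 20.
By max-flow min-cut, the minimum cut capacity equals the max flow.
In the residual graph, reachable from Well: {Well, n1, n2, n3, n4, n5, n6, n8}.
Min-cut edges: n4→n7 (7), n5→n7 (4), n6→Ref (4), n8→Ref (5); capacity 7 + 4 + 4 + 5 = 20.

20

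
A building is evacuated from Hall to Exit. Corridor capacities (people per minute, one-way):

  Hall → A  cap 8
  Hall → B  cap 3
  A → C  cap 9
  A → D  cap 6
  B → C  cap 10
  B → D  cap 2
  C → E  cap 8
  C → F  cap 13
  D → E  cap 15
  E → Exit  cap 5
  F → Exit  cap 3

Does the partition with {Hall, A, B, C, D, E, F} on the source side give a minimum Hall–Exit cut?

Given cut capacity: 5 + 3 = 8.
Augment Hall→A→C→E→Exit: bottleneck 5, flow now 5.
Augment Hall→A→C→F→Exit: bottleneck 3, flow now 8.
No augmenting path remains; maximum flow = 8.
Cut capacity 8 equals the max flow, so it is a minimum cut.

Yes — it is a minimum cut (capacity 8).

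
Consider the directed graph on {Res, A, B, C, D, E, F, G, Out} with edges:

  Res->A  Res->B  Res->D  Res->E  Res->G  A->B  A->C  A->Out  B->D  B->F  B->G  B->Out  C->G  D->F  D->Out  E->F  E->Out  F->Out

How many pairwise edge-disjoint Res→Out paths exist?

Assign every edge capacity 1; by Menger, the answer equals the max flow.
Path Res→A→Out (+1); total 1.
Path Res→B→Out (+1); total 2.
Path Res→D→Out (+1); total 3.
Path Res→E→Out (+1); total 4.
No residual Res→Out path; max flow = 4.
Certifying cut of size 4: {Res→A, Res→B, Res→D, Res→E}.

4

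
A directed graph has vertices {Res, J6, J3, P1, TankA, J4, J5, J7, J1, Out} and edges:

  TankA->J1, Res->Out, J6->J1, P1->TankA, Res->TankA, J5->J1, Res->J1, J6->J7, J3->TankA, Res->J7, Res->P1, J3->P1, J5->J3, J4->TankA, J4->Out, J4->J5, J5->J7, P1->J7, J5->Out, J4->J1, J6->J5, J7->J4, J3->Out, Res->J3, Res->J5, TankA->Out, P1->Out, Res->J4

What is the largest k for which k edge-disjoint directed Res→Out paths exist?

Assign every edge capacity 1; by Menger, the answer equals the max flow.
Path Res→Out (+1); total 1.
Path Res→J3→Out (+1); total 2.
Path Res→P1→Out (+1); total 3.
Path Res→TankA→Out (+1); total 4.
Path Res→J4→Out (+1); total 5.
Path Res→J5→Out (+1); total 6.
No residual Res→Out path; max flow = 6.
Certifying cut of size 6: {J3→Out, J4→Out, J5→Out, P1→Out, Res→Out, TankA→Out}.

6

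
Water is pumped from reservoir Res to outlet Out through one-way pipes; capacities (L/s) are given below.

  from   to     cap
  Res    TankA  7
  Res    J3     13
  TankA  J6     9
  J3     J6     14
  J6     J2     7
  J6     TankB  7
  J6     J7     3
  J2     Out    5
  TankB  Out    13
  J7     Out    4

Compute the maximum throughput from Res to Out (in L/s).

15

Augment Res→TankA→J6→J2→Out: bottleneck 5, flow now 5.
Augment Res→TankA→J6→TankB→Out: bottleneck 2, flow now 7.
Augment Res→J3→J6→TankB→Out: bottleneck 5, flow now 12.
Augment Res→J3→J6→J7→Out: bottleneck 3, flow now 15.
No augmenting path remains; maximum flow = 15.
In the residual graph, reachable from Res: {Res, TankA, J3, J6, J2}.
Min-cut edges: J6→TankB (7), J6→J7 (3), J2→Out (5); capacity 7 + 3 + 5 = 15.
This cut is saturated, so no flow can exceed 15.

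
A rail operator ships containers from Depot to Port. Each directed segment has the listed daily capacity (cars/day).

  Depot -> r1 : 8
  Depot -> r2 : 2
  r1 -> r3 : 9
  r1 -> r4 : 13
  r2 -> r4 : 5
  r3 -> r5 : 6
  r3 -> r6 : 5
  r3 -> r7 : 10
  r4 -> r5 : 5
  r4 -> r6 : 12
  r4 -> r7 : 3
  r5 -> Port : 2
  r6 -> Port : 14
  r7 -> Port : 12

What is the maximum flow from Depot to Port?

10

Augment Depot→r1→r3→r5→Port: bottleneck 2, flow now 2.
Augment Depot→r1→r3→r6→Port: bottleneck 5, flow now 7.
Augment Depot→r1→r3→r7→Port: bottleneck 1, flow now 8.
Augment Depot→r2→r4→r6→Port: bottleneck 2, flow now 10.
No augmenting path remains; maximum flow = 10.
In the residual graph, reachable from Depot: {Depot}.
Min-cut edges: Depot→r1 (8), Depot→r2 (2); capacity 8 + 2 = 10.
This cut is saturated, so no flow can exceed 10.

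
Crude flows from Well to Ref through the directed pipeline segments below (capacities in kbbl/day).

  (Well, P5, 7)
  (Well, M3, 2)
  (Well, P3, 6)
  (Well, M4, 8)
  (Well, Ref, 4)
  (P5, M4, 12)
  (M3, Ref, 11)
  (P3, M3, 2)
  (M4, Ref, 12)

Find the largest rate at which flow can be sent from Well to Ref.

20

Augment Well→Ref: bottleneck 4, flow now 4.
Augment Well→M3→Ref: bottleneck 2, flow now 6.
Augment Well→M4→Ref: bottleneck 8, flow now 14.
Augment Well→P5→M4→Ref: bottleneck 4, flow now 18.
Augment Well→P3→M3→Ref: bottleneck 2, flow now 20.
No augmenting path remains; maximum flow = 20.
In the residual graph, reachable from Well: {Well, P5, P3, M4}.
Min-cut edges: Well→M3 (2), Well→Ref (4), P3→M3 (2), M4→Ref (12); capacity 2 + 4 + 2 + 12 = 20.
This cut is saturated, so no flow can exceed 20.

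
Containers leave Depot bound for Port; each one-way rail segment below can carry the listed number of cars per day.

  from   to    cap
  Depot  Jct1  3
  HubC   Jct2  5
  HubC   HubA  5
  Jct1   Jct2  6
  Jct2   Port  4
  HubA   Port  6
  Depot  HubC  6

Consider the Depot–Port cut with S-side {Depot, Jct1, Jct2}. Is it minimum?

Given cut capacity: 6 + 4 = 10.
Augment Depot→HubC→Jct2→Port: bottleneck 4, flow now 4.
Augment Depot→HubC→HubA→Port: bottleneck 2, flow now 6.
Augment Depot→Jct1→Jct2→HubC→HubA→Port: bottleneck 3, flow now 9. (uses reverse residual edge)
No augmenting path remains; maximum flow = 9.
In the residual graph, reachable from Depot: {Depot}.
Min-cut edges: Depot→HubC (6), Depot→Jct1 (3); capacity 6 + 3 = 9.
Cut capacity 10 exceeds the max flow 9, so it is not minimum.

No — its capacity is 10, but the minimum cut has capacity 9.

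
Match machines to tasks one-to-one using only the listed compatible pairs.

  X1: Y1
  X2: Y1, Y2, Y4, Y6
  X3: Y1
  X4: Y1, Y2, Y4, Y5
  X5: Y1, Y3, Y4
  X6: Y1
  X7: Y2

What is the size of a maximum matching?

5

Unit-capacity flow: source→left, listed edges, right→sink; max matching = max flow.
Augmenting path X1→Y1 (+1); matched 1.
Augmenting path X2→Y2 (+1); matched 2.
Augmenting path X4→Y4 (+1); matched 3.
Augmenting path X5→Y3 (+1); matched 4.
Augmenting path X7→Y2→X2→Y6 (+1); matched 5.
No augmenting path remains; maximum matching = 5.
König certificate: {X2, X4, X5, X7, Y1} is a vertex cover of size 5 (every listed pair touches it), so no matching can be larger.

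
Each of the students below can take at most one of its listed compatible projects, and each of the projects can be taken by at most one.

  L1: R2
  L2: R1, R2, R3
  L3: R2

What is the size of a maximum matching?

2

Unit-capacity flow: source→left, listed edges, right→sink; max matching = max flow.
Augmenting path L1→R2 (+1); matched 1.
Augmenting path L2→R1 (+1); matched 2.
No augmenting path remains; maximum matching = 2.
König certificate: {L2, R2} is a vertex cover of size 2 (every listed pair touches it), so no matching can be larger.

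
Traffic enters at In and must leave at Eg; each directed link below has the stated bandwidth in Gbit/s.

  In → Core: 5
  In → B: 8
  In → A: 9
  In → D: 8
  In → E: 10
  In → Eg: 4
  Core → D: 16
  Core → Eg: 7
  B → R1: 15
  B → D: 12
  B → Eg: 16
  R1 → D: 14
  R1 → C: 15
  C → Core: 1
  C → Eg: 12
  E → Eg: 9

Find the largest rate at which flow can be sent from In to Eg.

26

Augment In→Eg: bottleneck 4, flow now 4.
Augment In→Core→Eg: bottleneck 5, flow now 9.
Augment In→B→Eg: bottleneck 8, flow now 17.
Augment In→E→Eg: bottleneck 9, flow now 26.
No augmenting path remains; maximum flow = 26.
In the residual graph, reachable from In: {In, A, D, E}.
Min-cut edges: In→Core (5), In→B (8), In→Eg (4), E→Eg (9); capacity 5 + 8 + 4 + 9 = 26.
This cut is saturated, so no flow can exceed 26.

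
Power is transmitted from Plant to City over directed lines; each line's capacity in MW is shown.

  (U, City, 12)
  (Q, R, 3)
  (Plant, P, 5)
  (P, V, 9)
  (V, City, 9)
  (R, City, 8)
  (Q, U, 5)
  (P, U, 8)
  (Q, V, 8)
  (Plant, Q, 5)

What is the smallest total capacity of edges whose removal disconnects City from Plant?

10

Augment Plant→P→U→City: bottleneck 5, flow now 5.
Augment Plant→Q→R→City: bottleneck 3, flow now 8.
Augment Plant→Q→U→City: bottleneck 2, flow now 10.
No augmenting path remains; maximum flow = 10.
By max-flow min-cut, the minimum cut capacity equals the max flow.
In the residual graph, reachable from Plant: {Plant}.
Min-cut edges: Plant→P (5), Plant→Q (5); capacity 5 + 5 = 10.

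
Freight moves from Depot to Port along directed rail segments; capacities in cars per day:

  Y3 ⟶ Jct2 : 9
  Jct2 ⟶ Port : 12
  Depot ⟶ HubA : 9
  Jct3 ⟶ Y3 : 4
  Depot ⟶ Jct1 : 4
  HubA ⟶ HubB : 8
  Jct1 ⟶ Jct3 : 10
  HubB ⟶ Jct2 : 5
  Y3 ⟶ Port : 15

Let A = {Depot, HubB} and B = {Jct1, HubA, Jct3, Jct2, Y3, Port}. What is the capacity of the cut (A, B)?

18

Edges leaving {Depot, HubB}: Depot→Jct1 (4), Depot→HubA (9), HubB→Jct2 (5).
Cut capacity = 4 + 9 + 5 = 18.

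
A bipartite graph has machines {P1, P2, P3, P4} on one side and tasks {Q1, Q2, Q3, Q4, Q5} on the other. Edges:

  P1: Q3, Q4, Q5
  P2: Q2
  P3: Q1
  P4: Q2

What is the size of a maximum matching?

Unit-capacity flow: source→left, listed edges, right→sink; max matching = max flow.
Augmenting path P1→Q3 (+1); matched 1.
Augmenting path P2→Q2 (+1); matched 2.
Augmenting path P3→Q1 (+1); matched 3.
No augmenting path remains; maximum matching = 3.
König certificate: {P1, P3, Q2} is a vertex cover of size 3 (every listed pair touches it), so no matching can be larger.

3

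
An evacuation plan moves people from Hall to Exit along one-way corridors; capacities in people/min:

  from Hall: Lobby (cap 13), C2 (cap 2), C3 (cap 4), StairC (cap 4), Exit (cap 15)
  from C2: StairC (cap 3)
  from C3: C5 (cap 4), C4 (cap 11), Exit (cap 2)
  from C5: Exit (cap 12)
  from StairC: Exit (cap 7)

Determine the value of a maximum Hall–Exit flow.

25

Augment Hall→Exit: bottleneck 15, flow now 15.
Augment Hall→C3→Exit: bottleneck 2, flow now 17.
Augment Hall→StairC→Exit: bottleneck 4, flow now 21.
Augment Hall→C2→StairC→Exit: bottleneck 2, flow now 23.
Augment Hall→C3→C5→Exit: bottleneck 2, flow now 25.
No augmenting path remains; maximum flow = 25.
In the residual graph, reachable from Hall: {Hall, Lobby}.
Min-cut edges: Hall→C2 (2), Hall→C3 (4), Hall→StairC (4), Hall→Exit (15); capacity 2 + 4 + 4 + 15 = 25.
This cut is saturated, so no flow can exceed 25.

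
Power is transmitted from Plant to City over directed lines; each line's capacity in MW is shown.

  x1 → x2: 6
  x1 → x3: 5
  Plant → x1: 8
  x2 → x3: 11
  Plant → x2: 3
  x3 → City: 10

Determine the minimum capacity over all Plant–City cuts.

Augment Plant→x1→x3→City: bottleneck 5, flow now 5.
Augment Plant→x2→x3→City: bottleneck 3, flow now 8.
Augment Plant→x1→x2→x3→City: bottleneck 2, flow now 10.
No augmenting path remains; maximum flow = 10.
By max-flow min-cut, the minimum cut capacity equals the max flow.
In the residual graph, reachable from Plant: {Plant, x1, x2, x3}.
Min-cut edges: x3→City (10); capacity 10 = 10.

10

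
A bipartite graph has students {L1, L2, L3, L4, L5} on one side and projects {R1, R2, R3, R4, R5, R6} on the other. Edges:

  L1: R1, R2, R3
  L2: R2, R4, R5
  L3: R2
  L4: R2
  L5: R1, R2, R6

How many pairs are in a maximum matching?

4

Unit-capacity flow: source→left, listed edges, right→sink; max matching = max flow.
Augmenting path L1→R1 (+1); matched 1.
Augmenting path L2→R2 (+1); matched 2.
Augmenting path L5→R6 (+1); matched 3.
Augmenting path L3→R2→L2→R4 (+1); matched 4.
No augmenting path remains; maximum matching = 4.
König certificate: {L1, L2, L5, R2} is a vertex cover of size 4 (every listed pair touches it), so no matching can be larger.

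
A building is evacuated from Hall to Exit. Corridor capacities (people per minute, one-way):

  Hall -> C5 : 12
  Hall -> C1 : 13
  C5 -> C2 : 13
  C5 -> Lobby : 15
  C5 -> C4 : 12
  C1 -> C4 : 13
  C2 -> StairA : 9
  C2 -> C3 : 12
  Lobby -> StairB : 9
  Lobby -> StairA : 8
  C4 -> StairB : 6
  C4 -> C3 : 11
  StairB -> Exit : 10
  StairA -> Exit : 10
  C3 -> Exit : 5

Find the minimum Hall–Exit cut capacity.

Augment Hall→C5→C2→StairA→Exit: bottleneck 9, flow now 9.
Augment Hall→C5→C2→C3→Exit: bottleneck 3, flow now 12.
Augment Hall→C1→C4→StairB→Exit: bottleneck 6, flow now 18.
Augment Hall→C1→C4→C3→Exit: bottleneck 2, flow now 20.
Augment Hall→C1→C4→C3→C2→C5→Lobby→StairB→Exit: bottleneck 3, flow now 23. (uses reverse residual edge)
No augmenting path remains; maximum flow = 23.
By max-flow min-cut, the minimum cut capacity equals the max flow.
In the residual graph, reachable from Hall: {Hall, C1, C4, C3}.
Min-cut edges: Hall→C5 (12), C4→StairB (6), C3→Exit (5); capacity 12 + 6 + 5 = 23.

23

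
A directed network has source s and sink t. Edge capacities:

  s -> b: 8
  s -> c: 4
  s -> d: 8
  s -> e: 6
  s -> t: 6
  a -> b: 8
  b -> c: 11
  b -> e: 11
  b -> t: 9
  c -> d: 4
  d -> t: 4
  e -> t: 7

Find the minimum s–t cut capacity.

Augment s→t: bottleneck 6, flow now 6.
Augment s→b→t: bottleneck 8, flow now 14.
Augment s→d→t: bottleneck 4, flow now 18.
Augment s→e→t: bottleneck 6, flow now 24.
No augmenting path remains; maximum flow = 24.
By max-flow min-cut, the minimum cut capacity equals the max flow.
In the residual graph, reachable from s: {s, c, d}.
Min-cut edges: s→b (8), s→e (6), s→t (6), d→t (4); capacity 8 + 6 + 6 + 4 = 24.

24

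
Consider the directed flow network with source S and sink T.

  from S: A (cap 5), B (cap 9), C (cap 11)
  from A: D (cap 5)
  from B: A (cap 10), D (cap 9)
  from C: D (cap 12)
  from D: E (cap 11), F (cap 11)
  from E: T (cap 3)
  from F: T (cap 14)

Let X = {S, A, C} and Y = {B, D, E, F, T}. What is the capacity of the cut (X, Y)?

Edges leaving {S, A, C}: S→B (9), A→D (5), C→D (12).
Cut capacity = 9 + 5 + 12 = 26.

26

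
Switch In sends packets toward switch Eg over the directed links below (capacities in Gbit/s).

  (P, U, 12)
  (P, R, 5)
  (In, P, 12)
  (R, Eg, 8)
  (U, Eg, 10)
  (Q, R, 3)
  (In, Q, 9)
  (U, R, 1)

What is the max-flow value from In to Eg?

15

Augment In→P→R→Eg: bottleneck 5, flow now 5.
Augment In→P→U→Eg: bottleneck 7, flow now 12.
Augment In→Q→R→Eg: bottleneck 3, flow now 15.
No augmenting path remains; maximum flow = 15.
In the residual graph, reachable from In: {In, Q}.
Min-cut edges: In→P (12), Q→R (3); capacity 12 + 3 = 15.
This cut is saturated, so no flow can exceed 15.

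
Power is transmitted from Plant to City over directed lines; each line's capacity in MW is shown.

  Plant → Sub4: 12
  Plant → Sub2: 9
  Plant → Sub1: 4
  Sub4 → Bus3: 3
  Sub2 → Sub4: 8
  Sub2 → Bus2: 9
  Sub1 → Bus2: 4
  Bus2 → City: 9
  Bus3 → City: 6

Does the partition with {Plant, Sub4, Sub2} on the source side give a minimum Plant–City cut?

No — its capacity is 16, but the minimum cut has capacity 12.

Given cut capacity: 4 + 3 + 9 = 16.
Augment Plant→Sub4→Bus3→City: bottleneck 3, flow now 3.
Augment Plant→Sub2→Bus2→City: bottleneck 9, flow now 12.
No augmenting path remains; maximum flow = 12.
In the residual graph, reachable from Plant: {Plant, Sub4, Sub2, Sub1, Bus2}.
Min-cut edges: Sub4→Bus3 (3), Bus2→City (9); capacity 3 + 9 = 12.
Cut capacity 16 exceeds the max flow 12, so it is not minimum.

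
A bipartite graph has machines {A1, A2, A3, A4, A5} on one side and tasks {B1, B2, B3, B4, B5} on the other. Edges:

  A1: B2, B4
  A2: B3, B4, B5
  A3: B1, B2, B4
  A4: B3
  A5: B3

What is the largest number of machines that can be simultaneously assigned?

Unit-capacity flow: source→left, listed edges, right→sink; max matching = max flow.
Augmenting path A1→B2 (+1); matched 1.
Augmenting path A2→B3 (+1); matched 2.
Augmenting path A3→B1 (+1); matched 3.
Augmenting path A4→B3→A2→B4 (+1); matched 4.
No augmenting path remains; maximum matching = 4.
König certificate: {A1, A2, A3, B3} is a vertex cover of size 4 (every listed pair touches it), so no matching can be larger.

4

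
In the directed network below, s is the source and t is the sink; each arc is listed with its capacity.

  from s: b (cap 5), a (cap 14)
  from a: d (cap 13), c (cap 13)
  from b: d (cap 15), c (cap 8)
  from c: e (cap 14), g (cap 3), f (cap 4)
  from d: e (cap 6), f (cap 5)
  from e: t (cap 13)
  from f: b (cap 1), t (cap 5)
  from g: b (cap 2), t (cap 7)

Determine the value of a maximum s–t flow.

19

Augment s→a→c→e→t: bottleneck 13, flow now 13.
Augment s→a→d→f→t: bottleneck 1, flow now 14.
Augment s→b→c→f→t: bottleneck 4, flow now 18.
Augment s→b→c→g→t: bottleneck 1, flow now 19.
No augmenting path remains; maximum flow = 19.
In the residual graph, reachable from s: {s}.
Min-cut edges: s→a (14), s→b (5); capacity 14 + 5 = 19.
This cut is saturated, so no flow can exceed 19.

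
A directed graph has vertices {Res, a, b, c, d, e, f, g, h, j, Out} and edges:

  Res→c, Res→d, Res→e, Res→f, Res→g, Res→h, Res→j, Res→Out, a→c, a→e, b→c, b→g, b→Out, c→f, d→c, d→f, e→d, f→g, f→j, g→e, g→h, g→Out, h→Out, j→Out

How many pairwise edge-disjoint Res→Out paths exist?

4

Assign every edge capacity 1; by Menger, the answer equals the max flow.
Path Res→Out (+1); total 1.
Path Res→g→Out (+1); total 2.
Path Res→h→Out (+1); total 3.
Path Res→j→Out (+1); total 4.
No residual Res→Out path; max flow = 4.
Certifying cut of size 4: {Res→Out, g→Out, h→Out, j→Out}.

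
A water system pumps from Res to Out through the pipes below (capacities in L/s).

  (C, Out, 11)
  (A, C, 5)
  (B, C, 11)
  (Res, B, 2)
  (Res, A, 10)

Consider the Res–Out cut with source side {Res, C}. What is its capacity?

23

Edges leaving {Res, C}: Res→A (10), Res→B (2), C→Out (11).
Cut capacity = 10 + 2 + 11 = 23.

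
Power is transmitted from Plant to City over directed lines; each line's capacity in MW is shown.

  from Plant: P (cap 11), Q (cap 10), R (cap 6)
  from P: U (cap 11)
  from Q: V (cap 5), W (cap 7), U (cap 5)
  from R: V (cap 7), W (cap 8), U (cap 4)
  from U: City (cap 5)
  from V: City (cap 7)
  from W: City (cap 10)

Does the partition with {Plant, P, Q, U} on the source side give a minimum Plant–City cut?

Given cut capacity: 6 + 5 + 7 + 5 = 23.
Augment Plant→P→U→City: bottleneck 5, flow now 5.
Augment Plant→Q→V→City: bottleneck 5, flow now 10.
Augment Plant→Q→W→City: bottleneck 5, flow now 15.
Augment Plant→R→V→City: bottleneck 2, flow now 17.
Augment Plant→R→W→City: bottleneck 4, flow now 21.
No augmenting path remains; maximum flow = 21.
In the residual graph, reachable from Plant: {Plant, P, U}.
Min-cut edges: Plant→Q (10), Plant→R (6), U→City (5); capacity 10 + 6 + 5 = 21.
Cut capacity 23 exceeds the max flow 21, so it is not minimum.

No — its capacity is 23, but the minimum cut has capacity 21.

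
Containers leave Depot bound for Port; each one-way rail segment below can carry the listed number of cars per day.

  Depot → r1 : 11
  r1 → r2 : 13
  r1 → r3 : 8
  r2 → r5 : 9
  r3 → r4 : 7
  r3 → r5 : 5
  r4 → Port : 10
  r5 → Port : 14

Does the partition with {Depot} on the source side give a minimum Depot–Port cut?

Yes — it is a minimum cut (capacity 11).

Given cut capacity: 11 = 11.
Augment Depot→r1→r2→r5→Port: bottleneck 9, flow now 9.
Augment Depot→r1→r3→r4→Port: bottleneck 2, flow now 11.
No augmenting path remains; maximum flow = 11.
Cut capacity 11 equals the max flow, so it is a minimum cut.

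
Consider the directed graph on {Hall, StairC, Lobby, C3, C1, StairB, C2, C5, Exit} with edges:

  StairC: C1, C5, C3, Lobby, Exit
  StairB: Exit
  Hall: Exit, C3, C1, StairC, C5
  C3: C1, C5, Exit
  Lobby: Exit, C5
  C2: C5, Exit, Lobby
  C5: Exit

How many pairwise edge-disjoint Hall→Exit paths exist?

4

Assign every edge capacity 1; by Menger, the answer equals the max flow.
Path Hall→Exit (+1); total 1.
Path Hall→StairC→Exit (+1); total 2.
Path Hall→C3→Exit (+1); total 3.
Path Hall→C5→Exit (+1); total 4.
No residual Hall→Exit path; max flow = 4.
Certifying cut of size 4: {Hall→C3, Hall→C5, Hall→Exit, Hall→StairC}.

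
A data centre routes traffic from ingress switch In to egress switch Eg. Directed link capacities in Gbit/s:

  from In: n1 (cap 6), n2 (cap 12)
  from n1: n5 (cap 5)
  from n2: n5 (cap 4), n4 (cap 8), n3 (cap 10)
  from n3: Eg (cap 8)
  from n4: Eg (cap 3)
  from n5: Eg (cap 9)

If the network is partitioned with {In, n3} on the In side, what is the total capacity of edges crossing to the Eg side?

26

Edges leaving {In, n3}: In→n1 (6), In→n2 (12), n3→Eg (8).
Cut capacity = 6 + 12 + 8 = 26.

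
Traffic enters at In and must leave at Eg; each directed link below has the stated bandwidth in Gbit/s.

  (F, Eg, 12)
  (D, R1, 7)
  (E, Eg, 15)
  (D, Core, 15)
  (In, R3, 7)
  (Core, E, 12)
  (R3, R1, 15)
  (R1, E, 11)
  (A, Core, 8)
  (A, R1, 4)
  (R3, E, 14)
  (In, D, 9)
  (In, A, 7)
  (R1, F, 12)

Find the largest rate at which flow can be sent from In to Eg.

23

Augment In→R3→E→Eg: bottleneck 7, flow now 7.
Augment In→D→R1→E→Eg: bottleneck 7, flow now 14.
Augment In→D→Core→E→Eg: bottleneck 1, flow now 15.
Augment In→A→R1→F→Eg: bottleneck 4, flow now 19.
Augment In→D→Core→E→R1→F→Eg: bottleneck 1, flow now 20. (uses reverse residual edge)
Augment In→A→Core→E→R1→F→Eg: bottleneck 3, flow now 23. (uses reverse residual edge)
No augmenting path remains; maximum flow = 23.
In the residual graph, reachable from In: {In}.
Min-cut edges: In→R3 (7), In→D (9), In→A (7); capacity 7 + 9 + 7 = 23.
This cut is saturated, so no flow can exceed 23.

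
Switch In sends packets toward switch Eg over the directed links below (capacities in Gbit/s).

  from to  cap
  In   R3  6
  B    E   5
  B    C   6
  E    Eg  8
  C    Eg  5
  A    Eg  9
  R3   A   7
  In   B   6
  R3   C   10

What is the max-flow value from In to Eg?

Augment In→R3→A→Eg: bottleneck 6, flow now 6.
Augment In→B→C→Eg: bottleneck 5, flow now 11.
Augment In→B→E→Eg: bottleneck 1, flow now 12.
No augmenting path remains; maximum flow = 12.
In the residual graph, reachable from In: {In}.
Min-cut edges: In→R3 (6), In→B (6); capacity 6 + 6 = 12.
This cut is saturated, so no flow can exceed 12.

12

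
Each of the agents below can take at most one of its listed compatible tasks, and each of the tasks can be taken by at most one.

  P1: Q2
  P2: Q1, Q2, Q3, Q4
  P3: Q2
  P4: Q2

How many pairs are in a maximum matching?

2

Unit-capacity flow: source→left, listed edges, right→sink; max matching = max flow.
Augmenting path P1→Q2 (+1); matched 1.
Augmenting path P2→Q1 (+1); matched 2.
No augmenting path remains; maximum matching = 2.
König certificate: {P2, Q2} is a vertex cover of size 2 (every listed pair touches it), so no matching can be larger.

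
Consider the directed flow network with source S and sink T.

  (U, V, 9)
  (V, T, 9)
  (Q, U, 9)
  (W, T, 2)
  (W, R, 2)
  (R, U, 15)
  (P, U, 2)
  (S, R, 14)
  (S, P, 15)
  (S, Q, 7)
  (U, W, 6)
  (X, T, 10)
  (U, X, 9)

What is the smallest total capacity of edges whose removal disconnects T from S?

Augment S→P→U→V→T: bottleneck 2, flow now 2.
Augment S→Q→U→V→T: bottleneck 7, flow now 9.
Augment S→R→U→W→T: bottleneck 2, flow now 11.
Augment S→R→U→X→T: bottleneck 9, flow now 20.
No augmenting path remains; maximum flow = 20.
By max-flow min-cut, the minimum cut capacity equals the max flow.
In the residual graph, reachable from S: {S, P, Q, R, U, W}.
Min-cut edges: U→V (9), U→X (9), W→T (2); capacity 9 + 9 + 2 = 20.

20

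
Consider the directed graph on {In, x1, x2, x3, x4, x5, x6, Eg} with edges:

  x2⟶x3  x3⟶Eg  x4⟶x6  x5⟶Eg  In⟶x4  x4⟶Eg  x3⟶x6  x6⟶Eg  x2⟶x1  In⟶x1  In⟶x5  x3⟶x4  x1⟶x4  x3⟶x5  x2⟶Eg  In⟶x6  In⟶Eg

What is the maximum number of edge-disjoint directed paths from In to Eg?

Assign every edge capacity 1; by Menger, the answer equals the max flow.
Path In→Eg (+1); total 1.
Path In→x4→Eg (+1); total 2.
Path In→x5→Eg (+1); total 3.
Path In→x6→Eg (+1); total 4.
No residual In→Eg path; max flow = 4.
Certifying cut of size 4: {In→Eg, In→x5, x4→Eg, x6→Eg}.

4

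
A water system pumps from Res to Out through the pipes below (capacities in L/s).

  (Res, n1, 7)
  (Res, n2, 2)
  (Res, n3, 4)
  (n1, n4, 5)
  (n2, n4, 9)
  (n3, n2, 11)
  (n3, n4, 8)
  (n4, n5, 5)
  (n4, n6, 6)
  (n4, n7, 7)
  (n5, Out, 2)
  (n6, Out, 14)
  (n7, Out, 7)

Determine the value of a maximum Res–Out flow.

11

Augment Res→n1→n4→n5→Out: bottleneck 2, flow now 2.
Augment Res→n1→n4→n6→Out: bottleneck 3, flow now 5.
Augment Res→n2→n4→n6→Out: bottleneck 2, flow now 7.
Augment Res→n3→n4→n6→Out: bottleneck 1, flow now 8.
Augment Res→n3→n4→n7→Out: bottleneck 3, flow now 11.
No augmenting path remains; maximum flow = 11.
In the residual graph, reachable from Res: {Res, n1}.
Min-cut edges: Res→n2 (2), Res→n3 (4), n1→n4 (5); capacity 2 + 4 + 5 = 11.
This cut is saturated, so no flow can exceed 11.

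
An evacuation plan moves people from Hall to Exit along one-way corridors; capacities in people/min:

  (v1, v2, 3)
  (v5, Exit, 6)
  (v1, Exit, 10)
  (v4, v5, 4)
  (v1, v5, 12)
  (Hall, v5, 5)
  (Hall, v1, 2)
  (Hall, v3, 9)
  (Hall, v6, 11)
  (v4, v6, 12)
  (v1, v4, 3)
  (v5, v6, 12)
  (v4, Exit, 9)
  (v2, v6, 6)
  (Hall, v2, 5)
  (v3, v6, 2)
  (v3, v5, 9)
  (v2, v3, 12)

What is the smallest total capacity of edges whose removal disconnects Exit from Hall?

8

Augment Hall→v1→Exit: bottleneck 2, flow now 2.
Augment Hall→v5→Exit: bottleneck 5, flow now 7.
Augment Hall→v3→v5→Exit: bottleneck 1, flow now 8.
No augmenting path remains; maximum flow = 8.
By max-flow min-cut, the minimum cut capacity equals the max flow.
In the residual graph, reachable from Hall: {Hall, v2, v3, v5, v6}.
Min-cut edges: Hall→v1 (2), v5→Exit (6); capacity 2 + 6 = 8.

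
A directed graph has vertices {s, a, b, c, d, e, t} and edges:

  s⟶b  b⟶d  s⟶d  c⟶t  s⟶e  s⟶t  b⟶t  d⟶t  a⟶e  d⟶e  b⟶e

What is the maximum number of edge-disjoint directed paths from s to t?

3

Assign every edge capacity 1; by Menger, the answer equals the max flow.
Path s→t (+1); total 1.
Path s→b→t (+1); total 2.
Path s→d→t (+1); total 3.
No residual s→t path; max flow = 3.
Certifying cut of size 3: {s→b, s→d, s→t}.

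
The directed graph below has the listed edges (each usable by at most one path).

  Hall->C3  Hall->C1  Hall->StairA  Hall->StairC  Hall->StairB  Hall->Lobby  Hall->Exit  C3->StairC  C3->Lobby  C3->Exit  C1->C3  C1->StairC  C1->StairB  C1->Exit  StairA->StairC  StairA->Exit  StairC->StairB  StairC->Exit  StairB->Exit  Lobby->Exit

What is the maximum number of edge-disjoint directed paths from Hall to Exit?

7

Assign every edge capacity 1; by Menger, the answer equals the max flow.
Path Hall→Exit (+1); total 1.
Path Hall→C3→Exit (+1); total 2.
Path Hall→C1→Exit (+1); total 3.
Path Hall→StairA→Exit (+1); total 4.
Path Hall→StairC→Exit (+1); total 5.
Path Hall→StairB→Exit (+1); total 6.
Path Hall→Lobby→Exit (+1); total 7.
No residual Hall→Exit path; max flow = 7.
Certifying cut of size 7: {Hall→C1, Hall→C3, Hall→Exit, Hall→Lobby, Hall→StairA, Hall→StairB, Hall→StairC}.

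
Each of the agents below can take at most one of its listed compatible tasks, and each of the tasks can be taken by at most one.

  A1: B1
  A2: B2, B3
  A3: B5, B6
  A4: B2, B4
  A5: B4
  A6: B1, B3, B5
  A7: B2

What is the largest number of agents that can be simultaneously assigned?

Unit-capacity flow: source→left, listed edges, right→sink; max matching = max flow.
Augmenting path A1→B1 (+1); matched 1.
Augmenting path A2→B2 (+1); matched 2.
Augmenting path A3→B5 (+1); matched 3.
Augmenting path A4→B4 (+1); matched 4.
Augmenting path A6→B3 (+1); matched 5.
Augmenting path A7→B2→A2→B3→A6→B5→A3→B6 (+1); matched 6.
No augmenting path remains; maximum matching = 6.
König certificate: {A1, A2, A3, A6, B2, B4} is a vertex cover of size 6 (every listed pair touches it), so no matching can be larger.

6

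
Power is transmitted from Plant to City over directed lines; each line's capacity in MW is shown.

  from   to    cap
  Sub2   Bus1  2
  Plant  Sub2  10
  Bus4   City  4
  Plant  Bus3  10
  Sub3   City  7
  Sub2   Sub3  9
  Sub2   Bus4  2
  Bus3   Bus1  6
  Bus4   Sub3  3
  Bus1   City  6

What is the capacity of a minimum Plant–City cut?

15

Augment Plant→Bus3→Bus1→City: bottleneck 6, flow now 6.
Augment Plant→Sub2→Sub3→City: bottleneck 7, flow now 13.
Augment Plant→Sub2→Bus4→City: bottleneck 2, flow now 15.
No augmenting path remains; maximum flow = 15.
By max-flow min-cut, the minimum cut capacity equals the max flow.
In the residual graph, reachable from Plant: {Plant, Bus3, Sub2, Bus1, Sub3}.
Min-cut edges: Sub2→Bus4 (2), Bus1→City (6), Sub3→City (7); capacity 2 + 6 + 7 = 15.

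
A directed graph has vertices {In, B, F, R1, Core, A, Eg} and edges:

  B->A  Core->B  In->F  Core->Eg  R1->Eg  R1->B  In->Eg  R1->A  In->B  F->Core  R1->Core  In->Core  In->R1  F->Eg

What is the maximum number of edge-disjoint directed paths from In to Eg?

Assign every edge capacity 1; by Menger, the answer equals the max flow.
Path In→Eg (+1); total 1.
Path In→F→Eg (+1); total 2.
Path In→R1→Eg (+1); total 3.
Path In→Core→Eg (+1); total 4.
No residual In→Eg path; max flow = 4.
Certifying cut of size 4: {In→Core, In→Eg, In→F, In→R1}.

4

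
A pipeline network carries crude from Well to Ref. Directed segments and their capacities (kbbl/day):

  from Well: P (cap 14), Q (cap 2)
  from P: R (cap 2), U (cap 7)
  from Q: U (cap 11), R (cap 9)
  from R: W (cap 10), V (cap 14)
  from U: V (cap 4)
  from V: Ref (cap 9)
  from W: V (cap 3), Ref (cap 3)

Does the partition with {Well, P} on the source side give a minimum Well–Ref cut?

No — its capacity is 11, but the minimum cut has capacity 8.

Given cut capacity: 2 + 2 + 7 = 11.
Augment Well→P→R→V→Ref: bottleneck 2, flow now 2.
Augment Well→P→U→V→Ref: bottleneck 4, flow now 6.
Augment Well→Q→R→V→Ref: bottleneck 2, flow now 8.
No augmenting path remains; maximum flow = 8.
In the residual graph, reachable from Well: {Well, P, U}.
Min-cut edges: Well→Q (2), P→R (2), U→V (4); capacity 2 + 2 + 4 = 8.
Cut capacity 11 exceeds the max flow 8, so it is not minimum.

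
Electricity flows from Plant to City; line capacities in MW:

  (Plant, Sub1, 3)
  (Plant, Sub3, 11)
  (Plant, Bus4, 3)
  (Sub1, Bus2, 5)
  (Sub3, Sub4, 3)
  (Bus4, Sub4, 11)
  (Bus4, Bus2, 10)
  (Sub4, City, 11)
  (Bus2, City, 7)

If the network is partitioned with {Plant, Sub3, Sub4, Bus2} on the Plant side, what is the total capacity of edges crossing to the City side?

24

Edges leaving {Plant, Sub3, Sub4, Bus2}: Plant→Sub1 (3), Plant→Bus4 (3), Sub4→City (11), Bus2→City (7).
Cut capacity = 3 + 3 + 11 + 7 = 24.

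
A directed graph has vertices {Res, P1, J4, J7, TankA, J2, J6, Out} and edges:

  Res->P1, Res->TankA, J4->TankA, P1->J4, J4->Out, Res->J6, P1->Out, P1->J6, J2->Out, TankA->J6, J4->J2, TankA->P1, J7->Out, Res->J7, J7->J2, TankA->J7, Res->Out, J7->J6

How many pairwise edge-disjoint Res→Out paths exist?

Assign every edge capacity 1; by Menger, the answer equals the max flow.
Path Res→Out (+1); total 1.
Path Res→P1→Out (+1); total 2.
Path Res→J7→Out (+1); total 3.
Path Res→TankA→P1→J4→Out (+1); total 4.
No residual Res→Out path; max flow = 4.
Certifying cut of size 4: {Res→J7, Res→Out, Res→P1, Res→TankA}.

4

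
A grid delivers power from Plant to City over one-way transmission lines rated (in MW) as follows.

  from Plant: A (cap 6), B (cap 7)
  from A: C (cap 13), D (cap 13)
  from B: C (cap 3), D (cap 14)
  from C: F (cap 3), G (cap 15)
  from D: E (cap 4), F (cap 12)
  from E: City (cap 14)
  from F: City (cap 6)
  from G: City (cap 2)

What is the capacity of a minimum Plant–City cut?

Augment Plant→A→C→F→City: bottleneck 3, flow now 3.
Augment Plant→A→C→G→City: bottleneck 2, flow now 5.
Augment Plant→A→D→E→City: bottleneck 1, flow now 6.
Augment Plant→B→D→E→City: bottleneck 3, flow now 9.
Augment Plant→B→D→F→City: bottleneck 3, flow now 12.
No augmenting path remains; maximum flow = 12.
By max-flow min-cut, the minimum cut capacity equals the max flow.
In the residual graph, reachable from Plant: {Plant, A, B, C, D, F, G}.
Min-cut edges: D→E (4), F→City (6), G→City (2); capacity 4 + 6 + 2 = 12.

12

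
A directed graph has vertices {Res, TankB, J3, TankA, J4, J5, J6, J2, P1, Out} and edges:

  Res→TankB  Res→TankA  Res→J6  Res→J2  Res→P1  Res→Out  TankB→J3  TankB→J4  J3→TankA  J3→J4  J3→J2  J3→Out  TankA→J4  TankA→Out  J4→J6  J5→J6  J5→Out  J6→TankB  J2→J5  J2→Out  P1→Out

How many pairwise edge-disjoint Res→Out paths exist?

5

Assign every edge capacity 1; by Menger, the answer equals the max flow.
Path Res→Out (+1); total 1.
Path Res→TankA→Out (+1); total 2.
Path Res→J2→Out (+1); total 3.
Path Res→P1→Out (+1); total 4.
Path Res→TankB→J3→Out (+1); total 5.
No residual Res→Out path; max flow = 5.
Certifying cut of size 5: {Res→J2, Res→Out, Res→P1, Res→TankA, TankB→J3}.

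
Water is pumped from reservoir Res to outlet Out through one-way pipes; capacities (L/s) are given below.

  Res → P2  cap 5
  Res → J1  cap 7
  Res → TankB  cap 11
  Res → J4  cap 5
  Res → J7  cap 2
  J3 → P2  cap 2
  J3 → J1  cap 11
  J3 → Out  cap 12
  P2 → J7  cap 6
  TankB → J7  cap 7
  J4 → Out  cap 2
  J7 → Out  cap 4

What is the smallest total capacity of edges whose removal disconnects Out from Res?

Augment Res→J4→Out: bottleneck 2, flow now 2.
Augment Res→J7→Out: bottleneck 2, flow now 4.
Augment Res→P2→J7→Out: bottleneck 2, flow now 6.
No augmenting path remains; maximum flow = 6.
By max-flow min-cut, the minimum cut capacity equals the max flow.
In the residual graph, reachable from Res: {Res, P2, J1, TankB, J4, J7}.
Min-cut edges: J4→Out (2), J7→Out (4); capacity 2 + 4 = 6.

6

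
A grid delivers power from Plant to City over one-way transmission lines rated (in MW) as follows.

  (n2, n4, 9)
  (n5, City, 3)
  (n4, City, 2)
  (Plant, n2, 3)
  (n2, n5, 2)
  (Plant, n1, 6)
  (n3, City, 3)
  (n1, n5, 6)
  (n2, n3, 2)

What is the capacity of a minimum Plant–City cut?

Augment Plant→n1→n5→City: bottleneck 3, flow now 3.
Augment Plant→n2→n3→City: bottleneck 2, flow now 5.
Augment Plant→n2→n4→City: bottleneck 1, flow now 6.
No augmenting path remains; maximum flow = 6.
By max-flow min-cut, the minimum cut capacity equals the max flow.
In the residual graph, reachable from Plant: {Plant, n1, n5}.
Min-cut edges: Plant→n2 (3), n5→City (3); capacity 3 + 3 = 6.

6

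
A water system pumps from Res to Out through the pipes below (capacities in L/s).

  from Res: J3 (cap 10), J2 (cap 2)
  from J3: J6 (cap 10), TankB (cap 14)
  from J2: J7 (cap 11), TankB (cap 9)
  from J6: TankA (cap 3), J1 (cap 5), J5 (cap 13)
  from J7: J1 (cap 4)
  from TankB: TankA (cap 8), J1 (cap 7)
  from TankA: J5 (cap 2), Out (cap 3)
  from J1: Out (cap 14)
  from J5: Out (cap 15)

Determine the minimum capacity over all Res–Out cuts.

Augment Res→J3→J6→TankA→Out: bottleneck 3, flow now 3.
Augment Res→J3→J6→J1→Out: bottleneck 5, flow now 8.
Augment Res→J3→J6→J5→Out: bottleneck 2, flow now 10.
Augment Res→J2→J7→J1→Out: bottleneck 2, flow now 12.
No augmenting path remains; maximum flow = 12.
By max-flow min-cut, the minimum cut capacity equals the max flow.
In the residual graph, reachable from Res: {Res}.
Min-cut edges: Res→J3 (10), Res→J2 (2); capacity 10 + 2 = 12.

12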